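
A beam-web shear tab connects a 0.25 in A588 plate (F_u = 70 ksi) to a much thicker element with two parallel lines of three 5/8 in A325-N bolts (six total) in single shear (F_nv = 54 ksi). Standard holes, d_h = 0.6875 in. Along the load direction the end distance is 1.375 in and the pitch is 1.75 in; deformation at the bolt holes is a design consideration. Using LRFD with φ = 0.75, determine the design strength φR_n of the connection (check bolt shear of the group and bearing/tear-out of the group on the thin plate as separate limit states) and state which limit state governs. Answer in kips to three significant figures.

74.6 kips (bolt shear governs)

Bolt shear: A_b = π·0.625²/4 = 0.3068 in²; R_n = 54 × 0.3068 × 6 × 1 = 99.4 kips → 0.75 × 99.4 = 74.6 kips.
Bearing (1.2 l_c t F_u ≤ 2.4 d t F_u): upper limit = 2.4·0.625·0.25·70 = 26.25 kips.
  Edge l_c = 1.375 − 0.6875/2 = 1.031 → r_n = 21.66 kips; interior l_c = 1.75 − 0.6875 = 1.062 → r_n = 22.31 kips.
  R_n,bearing = 2·21.66 + 4·22.31 = 132.6 kips → 0.75 × 132.6 = 99.4 kips.
Bolt shear governs: 74.6 kips.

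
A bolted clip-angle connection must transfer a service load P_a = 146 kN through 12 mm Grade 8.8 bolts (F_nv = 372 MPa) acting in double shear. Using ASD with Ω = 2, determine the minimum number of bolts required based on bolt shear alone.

4 bolts

A_b = π·12²/4 = 113.1 mm².
Per-bolt allowable strength R_n/Ω = 372 × 113.1 × 2 / 1000 / 2 = 42.07 kN.
n ≥ 146 / 42.07 = 3.47 → use 4 bolts.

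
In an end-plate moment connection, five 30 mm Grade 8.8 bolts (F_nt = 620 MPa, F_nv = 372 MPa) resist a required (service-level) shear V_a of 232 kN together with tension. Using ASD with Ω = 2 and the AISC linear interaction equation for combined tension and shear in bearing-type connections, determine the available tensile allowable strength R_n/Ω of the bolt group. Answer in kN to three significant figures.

A_b = π·30²/4 = 706.9 mm²; f_rv = 232 × 1000 / (5 × 706.9) = 65.64 MPa.
F'_nt = 1.3 F_nt − (Ω F_nt / F_nv) f_rv = 1.3·620 − (2·620/372)·65.64 = 587.2 MPa, capped at F_nt → F'_nt = 587.2 MPa.
R_n = F'_nt · A_b · n = 587.2 × 706.9 × 5 / 1000 = 2075 kN.
Allowable strength R_n/Ω = 2075 / 2 = 1040 kN.

1040 kN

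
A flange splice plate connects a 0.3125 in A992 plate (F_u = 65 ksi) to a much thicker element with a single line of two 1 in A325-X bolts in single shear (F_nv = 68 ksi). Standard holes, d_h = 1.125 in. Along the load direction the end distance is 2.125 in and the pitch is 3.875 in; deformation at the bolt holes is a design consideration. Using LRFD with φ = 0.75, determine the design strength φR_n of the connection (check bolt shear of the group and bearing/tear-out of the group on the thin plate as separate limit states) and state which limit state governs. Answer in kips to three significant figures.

65.1 kips (bearing governs)

Bolt shear: A_b = π·1²/4 = 0.7854 in²; R_n = 68 × 0.7854 × 2 × 1 = 106.8 kips → 0.75 × 106.8 = 80.1 kips.
Bearing (1.2 l_c t F_u ≤ 2.4 d t F_u): upper limit = 2.4·1·0.3125·65 = 48.75 kips.
  Edge l_c = 2.125 − 1.125/2 = 1.562 → r_n = 38.09 kips; interior l_c = 3.875 − 1.125 = 2.75 → r_n = 48.75 kips.
  R_n,bearing = 1·38.09 + 1·48.75 = 86.84 kips → 0.75 × 86.84 = 65.1 kips.
Bearing governs: 65.1 kips.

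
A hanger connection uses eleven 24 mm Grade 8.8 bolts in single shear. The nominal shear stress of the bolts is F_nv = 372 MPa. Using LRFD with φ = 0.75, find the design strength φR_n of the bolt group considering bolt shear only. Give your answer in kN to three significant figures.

1390 kN

A_b = π × 24² / 4 = 452.4 mm².
R_n = F_nv · A_b · n · n_s = 372 × 452.4 × 11 × 1 / 1000 = 1851 kN.
Design strength φR_n = 0.75 × 1851 = 1390 kN.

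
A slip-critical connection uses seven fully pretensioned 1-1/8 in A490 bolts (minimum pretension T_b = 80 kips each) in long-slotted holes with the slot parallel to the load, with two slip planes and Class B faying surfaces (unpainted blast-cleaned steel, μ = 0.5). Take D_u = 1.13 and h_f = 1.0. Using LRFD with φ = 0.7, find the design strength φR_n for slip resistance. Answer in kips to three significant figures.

R_n = μ · D_u · h_f · T_b · n_s · n_b = 0.5 × 1.13 × 1.0 × 80 × 2 × 7 = 632.8 kips.
Design strength φR_n = 0.7 × 632.8 = 443 kips.

443 kips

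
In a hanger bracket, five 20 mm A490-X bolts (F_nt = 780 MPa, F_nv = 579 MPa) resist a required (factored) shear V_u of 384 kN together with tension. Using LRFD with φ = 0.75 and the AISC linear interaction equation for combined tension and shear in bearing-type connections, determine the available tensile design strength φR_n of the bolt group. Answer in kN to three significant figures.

A_b = π·20²/4 = 314.2 mm²; f_rv = 384 × 1000 / (5 × 314.2) = 244.5 MPa.
F'_nt = 1.3 F_nt − (F_nt / φF_nv) f_rv = 1.3·780 − (780/(0.75·579))·244.5 = 574.9 MPa, capped at F_nt → F'_nt = 574.9 MPa.
R_n = F'_nt · A_b · n = 574.9 × 314.2 × 5 / 1000 = 903 kN.
Design strength φR_n = 0.75 × 903 = 677 kN.

677 kN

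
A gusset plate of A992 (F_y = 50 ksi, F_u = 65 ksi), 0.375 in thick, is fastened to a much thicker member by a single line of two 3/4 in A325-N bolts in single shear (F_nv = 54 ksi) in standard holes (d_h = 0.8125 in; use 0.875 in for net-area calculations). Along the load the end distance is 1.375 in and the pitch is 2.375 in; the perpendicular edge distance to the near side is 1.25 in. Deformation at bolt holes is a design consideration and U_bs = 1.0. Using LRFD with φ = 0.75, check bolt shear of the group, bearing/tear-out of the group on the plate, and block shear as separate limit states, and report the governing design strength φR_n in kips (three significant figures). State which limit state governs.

Bolt shear: A_b = π·0.75²/4 = 0.4418 in²; R_n = 54 × 0.4418 × 2 × 1 = 47.71 kips → 0.75 × 47.71 = 35.8 kips.
Bearing: edge l_c = 0.9688, r_n = 28.34 kips; interior l_c = 1.562, r_n = 43.87 kips; R_n = 28.34 + 1·43.87 = 72.21 kips → 54.2 kips.
Block shear: A_gv = 1.406, A_nv = 0.9141, A_nt = 0.3047 in²; R_n = min(0.6F_uA_nv, 0.6F_yA_gv) + U_bs·F_u·A_nt = 55.45 kips → 41.6 kips.
Bolt shear governs: 35.8 kips.

35.8 kips (bolt shear governs)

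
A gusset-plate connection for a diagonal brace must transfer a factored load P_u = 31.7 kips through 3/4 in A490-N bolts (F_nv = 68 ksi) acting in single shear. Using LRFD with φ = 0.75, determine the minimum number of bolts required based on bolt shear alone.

A_b = π·0.75²/4 = 0.4418 in².
Per-bolt design strength φR_n = 0.75 × 68 × 0.4418 × 1 = 22.53 kips.
n ≥ 31.7 / 22.53 = 1.407 → use 2 bolts.

2 bolts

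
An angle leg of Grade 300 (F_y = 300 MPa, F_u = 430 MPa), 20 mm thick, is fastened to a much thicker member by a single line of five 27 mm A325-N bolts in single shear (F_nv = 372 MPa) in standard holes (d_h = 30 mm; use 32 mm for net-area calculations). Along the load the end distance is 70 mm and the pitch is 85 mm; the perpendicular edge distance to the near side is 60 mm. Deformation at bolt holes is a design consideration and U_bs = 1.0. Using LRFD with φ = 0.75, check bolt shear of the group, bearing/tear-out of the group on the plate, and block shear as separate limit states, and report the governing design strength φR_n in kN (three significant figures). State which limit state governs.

799 kN (bolt shear governs)

Bolt shear: A_b = π·27²/4 = 572.6 mm²; R_n = 372 × 572.6 × 5 × 1 / 1000 = 1065 kN → 0.75 × 1065 = 799 kN.
Bearing: edge l_c = 55, r_n = 557.3 kN; interior l_c = 55, r_n = 557.3 kN; R_n = 557.3 + 4·557.3 = 2786 kN → 2090 kN.
Block shear: A_gv = 8200, A_nv = 5320, A_nt = 880 mm²; R_n = min(0.6F_uA_nv, 0.6F_yA_gv) + U_bs·F_u·A_nt = 1751 kN → 1310 kN.
Bolt shear governs: 799 kN.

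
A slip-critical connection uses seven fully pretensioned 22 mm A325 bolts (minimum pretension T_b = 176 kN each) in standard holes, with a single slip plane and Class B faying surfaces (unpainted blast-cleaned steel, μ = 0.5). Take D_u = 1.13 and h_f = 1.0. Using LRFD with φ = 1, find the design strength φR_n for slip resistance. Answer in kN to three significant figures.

R_n = μ · D_u · h_f · T_b · n_s · n_b = 0.5 × 1.13 × 1.0 × 176 × 1 × 7 = 696.1 kN.
Design strength φR_n = 1 × 696.1 = 696 kN.

696 kN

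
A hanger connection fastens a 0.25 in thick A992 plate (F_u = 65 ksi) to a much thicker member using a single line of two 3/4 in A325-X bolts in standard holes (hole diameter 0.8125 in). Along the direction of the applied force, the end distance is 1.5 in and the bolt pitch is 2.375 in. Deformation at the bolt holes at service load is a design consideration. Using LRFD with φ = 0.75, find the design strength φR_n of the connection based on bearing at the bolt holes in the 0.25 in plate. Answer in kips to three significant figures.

Per bolt r_n = 1.2 l_c t F_u ≤ 2.4 d t F_u; upper limit = 2.4 × 0.75 × 0.25 × 65 = 29.25 kips.
Edge bolt: l_c = 1.5 − 0.8125/2 = 1.094 in → 1.2 × 1.094 × 0.25 × 65 = 21.33 → r_n = 21.33 kips.
Interior bolts: l_c = 2.375 − 0.8125 = 1.562 in → 1.2 × 1.562 × 0.25 × 65 = 30.47 → r_n = 29.25 kips.
R_n = 1 × 21.33 + 1 × 29.25 = 50.58 kips.
Design strength φR_n = 0.75 × 50.58 = 37.9 kips.

37.9 kips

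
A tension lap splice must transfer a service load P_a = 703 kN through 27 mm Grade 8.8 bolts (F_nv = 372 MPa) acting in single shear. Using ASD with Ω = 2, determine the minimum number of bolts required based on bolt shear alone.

7 bolts

A_b = π·27²/4 = 572.6 mm².
Per-bolt allowable strength R_n/Ω = 372 × 572.6 × 1 / 1000 / 2 = 106.5 kN.
n ≥ 703 / 106.5 = 6.601 → use 7 bolts.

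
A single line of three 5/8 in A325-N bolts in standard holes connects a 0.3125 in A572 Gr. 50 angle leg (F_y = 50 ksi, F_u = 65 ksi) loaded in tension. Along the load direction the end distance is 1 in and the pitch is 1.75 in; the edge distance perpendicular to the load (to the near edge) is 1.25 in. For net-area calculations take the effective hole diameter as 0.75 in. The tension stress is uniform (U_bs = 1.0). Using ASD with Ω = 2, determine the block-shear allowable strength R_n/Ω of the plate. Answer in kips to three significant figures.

24.9 kips

Shear plane L_v = 1 + 2·1.75 = 4.5 in; A_gv = 4.5 × 0.3125 = 1.406 in².
A_nv = (4.5 − 2.5·0.75) × 0.3125 = 0.8203 in².
A_nt = (1.25 − 0.5·0.75) × 0.3125 = 0.2734 in².
0.6 F_u A_nv = 31.99 kips; 0.6 F_y A_gv = 42.19 kips → shear rupture governs the shear term.
R_n = 31.99 + 1.0 × 65 × 0.2734 = 49.77 kips.
Allowable strength R_n/Ω = 49.77 / 2 = 24.9 kips.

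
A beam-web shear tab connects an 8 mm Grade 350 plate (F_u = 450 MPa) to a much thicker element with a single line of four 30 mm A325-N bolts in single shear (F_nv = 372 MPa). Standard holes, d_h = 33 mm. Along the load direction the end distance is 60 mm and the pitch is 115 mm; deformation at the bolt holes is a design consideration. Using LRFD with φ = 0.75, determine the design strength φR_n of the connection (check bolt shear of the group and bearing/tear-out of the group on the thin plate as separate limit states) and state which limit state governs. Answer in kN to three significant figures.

Bolt shear: A_b = π·30²/4 = 706.9 mm²; R_n = 372 × 706.9 × 4 × 1 / 1000 = 1052 kN → 0.75 × 1052 = 789 kN.
Bearing (1.2 l_c t F_u ≤ 2.4 d t F_u): upper limit = 2.4·30·8·450 / 1000 = 259.2 kN.
  Edge l_c = 60 − 33/2 = 43.5 → r_n = 187.9 kN; interior l_c = 115 − 33 = 82 → r_n = 259.2 kN.
  R_n,bearing = 1·187.9 + 3·259.2 = 965.5 kN → 0.75 × 965.5 = 724 kN.
Bearing governs: 724 kN.

724 kN (bearing governs)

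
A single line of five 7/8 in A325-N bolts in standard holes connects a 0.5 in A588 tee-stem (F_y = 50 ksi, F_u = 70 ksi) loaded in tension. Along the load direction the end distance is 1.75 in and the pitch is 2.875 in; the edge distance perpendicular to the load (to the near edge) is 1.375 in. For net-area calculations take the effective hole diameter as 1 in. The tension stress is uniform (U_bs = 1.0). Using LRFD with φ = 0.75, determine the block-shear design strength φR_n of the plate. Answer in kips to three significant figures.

Shear plane L_v = 1.75 + 4·2.875 = 13.25 in; A_gv = 13.25 × 0.5 = 6.625 in².
A_nv = (13.25 − 4.5·1) × 0.5 = 4.375 in².
A_nt = (1.375 − 0.5·1) × 0.5 = 0.4375 in².
0.6 F_u A_nv = 183.8 kips; 0.6 F_y A_gv = 198.8 kips → shear rupture governs the shear term.
R_n = 183.8 + 1.0 × 70 × 0.4375 = 214.4 kips.
Design strength φR_n = 0.75 × 214.4 = 161 kips.

161 kips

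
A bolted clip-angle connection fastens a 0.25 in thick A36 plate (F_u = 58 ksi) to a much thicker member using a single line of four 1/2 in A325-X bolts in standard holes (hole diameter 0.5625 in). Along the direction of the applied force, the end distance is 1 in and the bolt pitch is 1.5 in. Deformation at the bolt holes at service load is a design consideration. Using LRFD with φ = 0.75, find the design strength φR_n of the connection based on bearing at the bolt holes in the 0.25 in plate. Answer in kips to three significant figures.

Per bolt r_n = 1.2 l_c t F_u ≤ 2.4 d t F_u; upper limit = 2.4 × 0.5 × 0.25 × 58 = 17.4 kips.
Edge bolt: l_c = 1 − 0.5625/2 = 0.7188 in → 1.2 × 0.7188 × 0.25 × 58 = 12.51 → r_n = 12.51 kips.
Interior bolts: l_c = 1.5 − 0.5625 = 0.9375 in → 1.2 × 0.9375 × 0.25 × 58 = 16.31 → r_n = 16.31 kips.
R_n = 1 × 12.51 + 3 × 16.31 = 61.44 kips.
Design strength φR_n = 0.75 × 61.44 = 46.1 kips.

46.1 kips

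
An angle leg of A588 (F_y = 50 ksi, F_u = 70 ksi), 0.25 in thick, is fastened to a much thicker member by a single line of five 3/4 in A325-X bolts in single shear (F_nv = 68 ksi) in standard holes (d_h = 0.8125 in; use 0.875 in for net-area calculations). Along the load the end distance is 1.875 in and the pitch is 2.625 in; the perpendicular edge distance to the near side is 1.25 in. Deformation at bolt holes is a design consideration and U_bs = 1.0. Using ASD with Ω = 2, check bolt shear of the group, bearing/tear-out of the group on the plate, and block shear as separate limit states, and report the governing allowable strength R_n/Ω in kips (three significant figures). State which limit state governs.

Bolt shear: A_b = π·0.75²/4 = 0.4418 in²; R_n = 68 × 0.4418 × 5 × 1 = 150.2 kips → 150.2 / 2 = 75.1 kips.
Bearing: edge l_c = 1.469, r_n = 30.84 kips; interior l_c = 1.812, r_n = 31.5 kips; R_n = 30.84 + 4·31.5 = 156.8 kips → 78.4 kips.
Block shear: A_gv = 3.094, A_nv = 2.109, A_nt = 0.2031 in²; R_n = min(0.6F_uA_nv, 0.6F_yA_gv) + U_bs·F_u·A_nt = 102.8 kips → 51.4 kips.
Block shear governs: 51.4 kips.

51.4 kips (block shear governs)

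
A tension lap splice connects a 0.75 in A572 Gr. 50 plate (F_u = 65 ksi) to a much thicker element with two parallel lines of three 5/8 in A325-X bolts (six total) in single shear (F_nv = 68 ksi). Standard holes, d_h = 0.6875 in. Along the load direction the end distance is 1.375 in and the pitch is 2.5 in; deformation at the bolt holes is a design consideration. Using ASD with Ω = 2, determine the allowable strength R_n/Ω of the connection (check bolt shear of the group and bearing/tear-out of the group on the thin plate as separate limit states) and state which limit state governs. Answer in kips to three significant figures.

Bolt shear: A_b = π·0.625²/4 = 0.3068 in²; R_n = 68 × 0.3068 × 6 × 1 = 125.2 kips → 125.2 / 2 = 62.6 kips.
Bearing (1.2 l_c t F_u ≤ 2.4 d t F_u): upper limit = 2.4·0.625·0.75·65 = 73.12 kips.
  Edge l_c = 1.375 − 0.6875/2 = 1.031 → r_n = 60.33 kips; interior l_c = 2.5 − 0.6875 = 1.812 → r_n = 73.12 kips.
  R_n,bearing = 2·60.33 + 4·73.12 = 413.2 kips → 413.2 / 2 = 207 kips.
Bolt shear governs: 62.6 kips.

62.6 kips (bolt shear governs)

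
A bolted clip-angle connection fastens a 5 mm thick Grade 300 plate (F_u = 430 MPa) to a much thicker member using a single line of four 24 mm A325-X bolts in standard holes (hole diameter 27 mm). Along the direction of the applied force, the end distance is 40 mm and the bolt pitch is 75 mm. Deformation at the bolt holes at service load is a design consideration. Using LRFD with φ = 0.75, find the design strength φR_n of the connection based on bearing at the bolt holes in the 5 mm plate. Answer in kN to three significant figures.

Per bolt r_n = 1.2 l_c t F_u ≤ 2.4 d t F_u; upper limit = 2.4 × 24 × 5 × 430 / 1000 = 123.8 kN.
Edge bolt: l_c = 40 − 27/2 = 26.5 mm → 1.2 × 26.5 × 5 × 430 / 1000 = 68.37 → r_n = 68.37 kN.
Interior bolts: l_c = 75 − 27 = 48 mm → 1.2 × 48 × 5 × 430 / 1000 = 123.8 → r_n = 123.8 kN.
R_n = 1 × 68.37 + 3 × 123.8 = 439.9 kN.
Design strength φR_n = 0.75 × 439.9 = 330 kN.

330 kN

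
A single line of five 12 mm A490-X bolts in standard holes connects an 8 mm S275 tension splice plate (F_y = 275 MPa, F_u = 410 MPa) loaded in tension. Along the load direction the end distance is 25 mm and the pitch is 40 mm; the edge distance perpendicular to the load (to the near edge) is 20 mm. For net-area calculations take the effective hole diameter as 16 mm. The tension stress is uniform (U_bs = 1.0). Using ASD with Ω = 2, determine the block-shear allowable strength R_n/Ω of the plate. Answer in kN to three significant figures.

131 kN

Shear plane L_v = 25 + 4·40 = 185 mm; A_gv = 185 × 8 = 1480 mm².
A_nv = (185 − 4.5·16) × 8 = 904 mm².
A_nt = (20 − 0.5·16) × 8 = 96 mm².
0.6 F_u A_nv = 222.4 kN; 0.6 F_y A_gv = 244.2 kN → shear rupture governs the shear term.
R_n = 222.4 + 1.0 × 410 × 96 / 1000 = 261.7 kN.
Allowable strength R_n/Ω = 261.7 / 2 = 131 kN.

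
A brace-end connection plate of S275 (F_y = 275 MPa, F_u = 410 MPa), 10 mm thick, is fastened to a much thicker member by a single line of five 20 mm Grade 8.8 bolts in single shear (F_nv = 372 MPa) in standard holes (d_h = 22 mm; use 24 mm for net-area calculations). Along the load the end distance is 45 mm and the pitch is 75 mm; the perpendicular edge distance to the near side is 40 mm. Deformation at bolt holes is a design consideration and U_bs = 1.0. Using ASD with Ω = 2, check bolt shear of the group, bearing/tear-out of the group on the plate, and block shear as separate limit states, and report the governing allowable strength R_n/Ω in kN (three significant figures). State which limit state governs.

Bolt shear: A_b = π·20²/4 = 314.2 mm²; R_n = 372 × 314.2 × 5 × 1 / 1000 = 584.3 kN → 584.3 / 2 = 292 kN.
Bearing: edge l_c = 34, r_n = 167.3 kN; interior l_c = 53, r_n = 196.8 kN; R_n = 167.3 + 4·196.8 = 954.5 kN → 477 kN.
Block shear: A_gv = 3450, A_nv = 2370, A_nt = 280 mm²; R_n = min(0.6F_uA_nv, 0.6F_yA_gv) + U_bs·F_u·A_nt = 684.1 kN → 342 kN.
Bolt shear governs: 292 kN.

292 kN (bolt shear governs)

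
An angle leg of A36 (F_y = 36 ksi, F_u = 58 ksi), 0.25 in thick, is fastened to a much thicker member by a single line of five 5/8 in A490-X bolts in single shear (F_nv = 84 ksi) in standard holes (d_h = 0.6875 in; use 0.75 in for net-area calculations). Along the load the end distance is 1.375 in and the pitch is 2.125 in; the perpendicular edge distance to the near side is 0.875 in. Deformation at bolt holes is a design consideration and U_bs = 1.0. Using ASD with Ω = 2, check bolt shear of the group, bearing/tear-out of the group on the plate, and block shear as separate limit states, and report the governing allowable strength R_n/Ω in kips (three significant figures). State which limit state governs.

30.3 kips (block shear governs)

Bolt shear: A_b = π·0.625²/4 = 0.3068 in²; R_n = 84 × 0.3068 × 5 × 1 = 128.9 kips → 128.9 / 2 = 64.4 kips.
Bearing: edge l_c = 1.031, r_n = 17.94 kips; interior l_c = 1.438, r_n = 21.75 kips; R_n = 17.94 + 4·21.75 = 104.9 kips → 52.5 kips.
Block shear: A_gv = 2.469, A_nv = 1.625, A_nt = 0.125 in²; R_n = min(0.6F_uA_nv, 0.6F_yA_gv) + U_bs·F_u·A_nt = 60.57 kips → 30.3 kips.
Block shear governs: 30.3 kips.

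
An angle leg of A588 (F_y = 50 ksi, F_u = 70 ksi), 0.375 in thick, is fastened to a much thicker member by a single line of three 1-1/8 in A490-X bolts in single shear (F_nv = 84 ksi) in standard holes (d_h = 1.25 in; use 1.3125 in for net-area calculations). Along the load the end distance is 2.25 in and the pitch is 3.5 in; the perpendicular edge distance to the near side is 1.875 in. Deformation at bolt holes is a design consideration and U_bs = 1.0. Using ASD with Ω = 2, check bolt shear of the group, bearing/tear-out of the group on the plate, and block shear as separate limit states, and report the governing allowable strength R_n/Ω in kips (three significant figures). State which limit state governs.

63 kips (block shear governs)

Bolt shear: A_b = π·1.125²/4 = 0.994 in²; R_n = 84 × 0.994 × 3 × 1 = 250.5 kips → 250.5 / 2 = 125 kips.
Bearing: edge l_c = 1.625, r_n = 51.19 kips; interior l_c = 2.25, r_n = 70.88 kips; R_n = 51.19 + 2·70.88 = 192.9 kips → 96.5 kips.
Block shear: A_gv = 3.469, A_nv = 2.238, A_nt = 0.457 in²; R_n = min(0.6F_uA_nv, 0.6F_yA_gv) + U_bs·F_u·A_nt = 126 kips → 63 kips.
Block shear governs: 63 kips.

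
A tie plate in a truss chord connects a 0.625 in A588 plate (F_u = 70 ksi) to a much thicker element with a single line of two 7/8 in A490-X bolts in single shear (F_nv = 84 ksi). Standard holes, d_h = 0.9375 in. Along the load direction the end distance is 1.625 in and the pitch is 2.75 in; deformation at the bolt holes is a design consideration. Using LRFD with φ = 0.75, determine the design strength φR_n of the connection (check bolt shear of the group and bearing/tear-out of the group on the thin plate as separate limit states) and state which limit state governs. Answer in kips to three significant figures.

Bolt shear: A_b = π·0.875²/4 = 0.6013 in²; R_n = 84 × 0.6013 × 2 × 1 = 101 kips → 0.75 × 101 = 75.8 kips.
Bearing (1.2 l_c t F_u ≤ 2.4 d t F_u): upper limit = 2.4·0.875·0.625·70 = 91.88 kips.
  Edge l_c = 1.625 − 0.9375/2 = 1.156 → r_n = 60.7 kips; interior l_c = 2.75 − 0.9375 = 1.812 → r_n = 91.88 kips.
  R_n,bearing = 1·60.7 + 1·91.88 = 152.6 kips → 0.75 × 152.6 = 114 kips.
Bolt shear governs: 75.8 kips.

75.8 kips (bolt shear governs)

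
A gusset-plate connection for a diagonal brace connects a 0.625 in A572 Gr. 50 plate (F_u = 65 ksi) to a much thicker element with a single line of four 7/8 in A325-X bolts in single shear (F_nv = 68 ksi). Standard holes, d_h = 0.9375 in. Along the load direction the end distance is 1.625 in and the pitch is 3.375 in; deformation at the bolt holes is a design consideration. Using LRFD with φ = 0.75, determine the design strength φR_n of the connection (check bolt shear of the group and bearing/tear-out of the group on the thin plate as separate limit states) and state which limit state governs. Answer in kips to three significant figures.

Bolt shear: A_b = π·0.875²/4 = 0.6013 in²; R_n = 68 × 0.6013 × 4 × 1 = 163.6 kips → 0.75 × 163.6 = 123 kips.
Bearing (1.2 l_c t F_u ≤ 2.4 d t F_u): upper limit = 2.4·0.875·0.625·65 = 85.31 kips.
  Edge l_c = 1.625 − 0.9375/2 = 1.156 → r_n = 56.37 kips; interior l_c = 3.375 − 0.9375 = 2.438 → r_n = 85.31 kips.
  R_n,bearing = 1·56.37 + 3·85.31 = 312.3 kips → 0.75 × 312.3 = 234 kips.
Bolt shear governs: 123 kips.

123 kips (bolt shear governs)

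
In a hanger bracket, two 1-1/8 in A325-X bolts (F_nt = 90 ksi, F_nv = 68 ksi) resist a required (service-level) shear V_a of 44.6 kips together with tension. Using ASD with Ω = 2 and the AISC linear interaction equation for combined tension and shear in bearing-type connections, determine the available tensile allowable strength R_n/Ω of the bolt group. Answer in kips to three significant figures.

A_b = π·1.125²/4 = 0.994 in²; f_rv = 44.6 / (2 × 0.994) = 22.43 ksi.
F'_nt = 1.3 F_nt − (Ω F_nt / F_nv) f_rv = 1.3·90 − (2·90/68)·22.43 = 57.62 ksi, capped at F_nt → F'_nt = 57.62 ksi.
R_n = F'_nt · A_b · n = 57.62 × 0.994 × 2 = 114.5 kips.
Allowable strength R_n/Ω = 114.5 / 2 = 57.3 kips.

57.3 kips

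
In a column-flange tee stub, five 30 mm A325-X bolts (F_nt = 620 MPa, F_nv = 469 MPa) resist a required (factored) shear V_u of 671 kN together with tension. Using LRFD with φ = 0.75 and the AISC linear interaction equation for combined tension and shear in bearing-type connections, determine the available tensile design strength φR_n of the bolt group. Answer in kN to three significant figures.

1250 kN

A_b = π·30²/4 = 706.9 mm²; f_rv = 671 × 1000 / (5 × 706.9) = 189.9 MPa.
F'_nt = 1.3 F_nt − (F_nt / φF_nv) f_rv = 1.3·620 − (620/(0.75·469))·189.9 = 471.4 MPa, capped at F_nt → F'_nt = 471.4 MPa.
R_n = F'_nt · A_b · n = 471.4 × 706.9 × 5 / 1000 = 1666 kN.
Design strength φR_n = 0.75 × 1666 = 1250 kN.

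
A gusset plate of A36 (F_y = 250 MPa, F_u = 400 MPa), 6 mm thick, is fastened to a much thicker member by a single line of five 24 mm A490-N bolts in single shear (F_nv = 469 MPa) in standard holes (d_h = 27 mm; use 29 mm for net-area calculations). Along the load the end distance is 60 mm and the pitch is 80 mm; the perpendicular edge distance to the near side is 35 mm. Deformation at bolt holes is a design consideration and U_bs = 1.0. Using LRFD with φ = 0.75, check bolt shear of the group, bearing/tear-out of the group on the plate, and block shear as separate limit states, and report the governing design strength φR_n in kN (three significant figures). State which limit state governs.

293 kN (block shear governs)

Bolt shear: A_b = π·24²/4 = 452.4 mm²; R_n = 469 × 452.4 × 5 × 1 / 1000 = 1061 kN → 0.75 × 1061 = 796 kN.
Bearing: edge l_c = 46.5, r_n = 133.9 kN; interior l_c = 53, r_n = 138.2 kN; R_n = 133.9 + 4·138.2 = 686.9 kN → 515 kN.
Block shear: A_gv = 2280, A_nv = 1497, A_nt = 123 mm²; R_n = min(0.6F_uA_nv, 0.6F_yA_gv) + U_bs·F_u·A_nt = 391.2 kN → 293 kN.
Block shear governs: 293 kN.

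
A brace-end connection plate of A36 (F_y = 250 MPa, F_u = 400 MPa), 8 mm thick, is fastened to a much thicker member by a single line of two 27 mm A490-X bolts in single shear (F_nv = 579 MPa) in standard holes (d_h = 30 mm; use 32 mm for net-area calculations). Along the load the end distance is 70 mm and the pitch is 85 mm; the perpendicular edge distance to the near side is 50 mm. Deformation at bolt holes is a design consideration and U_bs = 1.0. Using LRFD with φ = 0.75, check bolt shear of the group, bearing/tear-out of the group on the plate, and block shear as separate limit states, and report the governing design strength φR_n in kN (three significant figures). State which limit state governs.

Bolt shear: A_b = π·27²/4 = 572.6 mm²; R_n = 579 × 572.6 × 2 × 1 / 1000 = 663 kN → 0.75 × 663 = 497 kN.
Bearing: edge l_c = 55, r_n = 207.4 kN; interior l_c = 55, r_n = 207.4 kN; R_n = 207.4 + 1·207.4 = 414.7 kN → 311 kN.
Block shear: A_gv = 1240, A_nv = 856, A_nt = 272 mm²; R_n = min(0.6F_uA_nv, 0.6F_yA_gv) + U_bs·F_u·A_nt = 294.8 kN → 221 kN.
Block shear governs: 221 kN.

221 kN (block shear governs)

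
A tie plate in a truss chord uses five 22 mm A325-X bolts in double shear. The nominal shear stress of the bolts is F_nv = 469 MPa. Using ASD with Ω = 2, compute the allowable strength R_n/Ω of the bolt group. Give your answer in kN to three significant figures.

A_b = π × 22² / 4 = 380.1 mm².
R_n = F_nv · A_b · n · n_s = 469 × 380.1 × 5 × 2 / 1000 = 1783 kN.
Allowable strength R_n/Ω = 1783 / 2 = 891 kN.

891 kN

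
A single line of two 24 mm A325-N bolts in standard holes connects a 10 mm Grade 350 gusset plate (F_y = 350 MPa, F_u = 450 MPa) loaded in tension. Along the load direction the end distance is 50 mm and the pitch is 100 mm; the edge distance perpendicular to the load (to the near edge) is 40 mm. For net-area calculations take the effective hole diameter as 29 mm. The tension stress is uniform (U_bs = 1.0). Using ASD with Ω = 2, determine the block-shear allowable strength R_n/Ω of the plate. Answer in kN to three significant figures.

Shear plane L_v = 50 + 1·100 = 150 mm; A_gv = 150 × 10 = 1500 mm².
A_nv = (150 − 1.5·29) × 10 = 1065 mm².
A_nt = (40 − 0.5·29) × 10 = 255 mm².
0.6 F_u A_nv = 287.6 kN; 0.6 F_y A_gv = 315 kN → shear rupture governs the shear term.
R_n = 287.6 + 1.0 × 450 × 255 / 1000 = 402.3 kN.
Allowable strength R_n/Ω = 402.3 / 2 = 201 kN.

201 kN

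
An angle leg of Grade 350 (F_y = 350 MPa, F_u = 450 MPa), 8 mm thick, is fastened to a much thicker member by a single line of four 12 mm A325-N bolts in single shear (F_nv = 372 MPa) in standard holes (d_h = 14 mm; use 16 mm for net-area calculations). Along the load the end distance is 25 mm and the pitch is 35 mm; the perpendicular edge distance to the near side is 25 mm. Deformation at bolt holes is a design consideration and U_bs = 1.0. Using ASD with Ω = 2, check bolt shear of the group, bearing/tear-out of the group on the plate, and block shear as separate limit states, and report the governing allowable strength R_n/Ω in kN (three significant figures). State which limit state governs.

84.1 kN (bolt shear governs)

Bolt shear: A_b = π·12²/4 = 113.1 mm²; R_n = 372 × 113.1 × 4 × 1 / 1000 = 168.3 kN → 168.3 / 2 = 84.1 kN.
Bearing: edge l_c = 18, r_n = 77.76 kN; interior l_c = 21, r_n = 90.72 kN; R_n = 77.76 + 3·90.72 = 349.9 kN → 175 kN.
Block shear: A_gv = 1040, A_nv = 592, A_nt = 136 mm²; R_n = min(0.6F_uA_nv, 0.6F_yA_gv) + U_bs·F_u·A_nt = 221 kN → 111 kN.
Bolt shear governs: 84.1 kN.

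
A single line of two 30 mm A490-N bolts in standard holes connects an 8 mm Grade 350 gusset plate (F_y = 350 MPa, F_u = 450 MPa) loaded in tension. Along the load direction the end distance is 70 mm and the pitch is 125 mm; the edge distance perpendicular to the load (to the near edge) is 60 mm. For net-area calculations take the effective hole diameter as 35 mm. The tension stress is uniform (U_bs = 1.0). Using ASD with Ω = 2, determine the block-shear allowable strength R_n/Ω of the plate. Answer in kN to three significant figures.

Shear plane L_v = 70 + 1·125 = 195 mm; A_gv = 195 × 8 = 1560 mm².
A_nv = (195 − 1.5·35) × 8 = 1140 mm².
A_nt = (60 − 0.5·35) × 8 = 340 mm².
0.6 F_u A_nv = 307.8 kN; 0.6 F_y A_gv = 327.6 kN → shear rupture governs the shear term.
R_n = 307.8 + 1.0 × 450 × 340 / 1000 = 460.8 kN.
Allowable strength R_n/Ω = 460.8 / 2 = 230 kN.

230 kN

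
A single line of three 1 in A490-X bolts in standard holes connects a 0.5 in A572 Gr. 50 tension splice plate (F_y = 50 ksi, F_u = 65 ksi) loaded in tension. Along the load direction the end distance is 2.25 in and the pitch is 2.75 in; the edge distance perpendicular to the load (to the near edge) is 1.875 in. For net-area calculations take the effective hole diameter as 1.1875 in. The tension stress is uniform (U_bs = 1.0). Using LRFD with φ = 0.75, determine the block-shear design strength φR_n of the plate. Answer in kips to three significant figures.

Shear plane L_v = 2.25 + 2·2.75 = 7.75 in; A_gv = 7.75 × 0.5 = 3.875 in².
A_nv = (7.75 − 2.5·1.1875) × 0.5 = 2.391 in².
A_nt = (1.875 − 0.5·1.1875) × 0.5 = 0.6406 in².
0.6 F_u A_nv = 93.23 kips; 0.6 F_y A_gv = 116.2 kips → shear rupture governs the shear term.
R_n = 93.23 + 1.0 × 65 × 0.6406 = 134.9 kips.
Design strength φR_n = 0.75 × 134.9 = 101 kips.

101 kips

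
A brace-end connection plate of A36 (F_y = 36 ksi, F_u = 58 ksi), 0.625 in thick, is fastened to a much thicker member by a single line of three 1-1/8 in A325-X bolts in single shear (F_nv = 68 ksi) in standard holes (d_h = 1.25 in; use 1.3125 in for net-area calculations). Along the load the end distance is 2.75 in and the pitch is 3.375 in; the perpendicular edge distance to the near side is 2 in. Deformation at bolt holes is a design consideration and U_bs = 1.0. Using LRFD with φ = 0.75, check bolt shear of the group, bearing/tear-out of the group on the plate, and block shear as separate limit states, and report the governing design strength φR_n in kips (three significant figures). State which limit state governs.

Bolt shear: A_b = π·1.125²/4 = 0.994 in²; R_n = 68 × 0.994 × 3 × 1 = 202.8 kips → 0.75 × 202.8 = 152 kips.
Bearing: edge l_c = 2.125, r_n = 92.44 kips; interior l_c = 2.125, r_n = 92.44 kips; R_n = 92.44 + 2·92.44 = 277.3 kips → 208 kips.
Block shear: A_gv = 5.938, A_nv = 3.887, A_nt = 0.8398 in²; R_n = min(0.6F_uA_nv, 0.6F_yA_gv) + U_bs·F_u·A_nt = 177 kips → 133 kips.
Block shear governs: 133 kips.

133 kips (block shear governs)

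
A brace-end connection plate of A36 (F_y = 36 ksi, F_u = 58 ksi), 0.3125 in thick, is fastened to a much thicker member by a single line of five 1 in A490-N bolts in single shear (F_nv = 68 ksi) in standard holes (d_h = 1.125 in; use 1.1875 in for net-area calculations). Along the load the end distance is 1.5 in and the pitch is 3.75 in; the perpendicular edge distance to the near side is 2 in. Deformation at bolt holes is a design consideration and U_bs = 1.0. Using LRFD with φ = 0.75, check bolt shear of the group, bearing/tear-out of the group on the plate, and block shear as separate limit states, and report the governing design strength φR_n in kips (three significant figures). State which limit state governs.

103 kips (block shear governs)

Bolt shear: A_b = π·1²/4 = 0.7854 in²; R_n = 68 × 0.7854 × 5 × 1 = 267 kips → 0.75 × 267 = 200 kips.
Bearing: edge l_c = 0.9375, r_n = 20.39 kips; interior l_c = 2.625, r_n = 43.5 kips; R_n = 20.39 + 4·43.5 = 194.4 kips → 146 kips.
Block shear: A_gv = 5.156, A_nv = 3.486, A_nt = 0.4395 in²; R_n = min(0.6F_uA_nv, 0.6F_yA_gv) + U_bs·F_u·A_nt = 136.9 kips → 103 kips.
Block shear governs: 103 kips.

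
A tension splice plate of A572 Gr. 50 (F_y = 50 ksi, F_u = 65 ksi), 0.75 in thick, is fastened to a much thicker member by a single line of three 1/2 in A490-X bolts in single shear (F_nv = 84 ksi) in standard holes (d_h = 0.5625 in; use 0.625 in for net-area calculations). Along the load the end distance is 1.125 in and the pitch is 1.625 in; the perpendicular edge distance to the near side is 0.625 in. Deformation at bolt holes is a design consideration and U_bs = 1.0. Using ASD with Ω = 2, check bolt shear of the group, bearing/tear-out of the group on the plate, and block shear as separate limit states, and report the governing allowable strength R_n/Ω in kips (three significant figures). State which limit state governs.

Bolt shear: A_b = π·0.5²/4 = 0.1963 in²; R_n = 84 × 0.1963 × 3 × 1 = 49.48 kips → 49.48 / 2 = 24.7 kips.
Bearing: edge l_c = 0.8438, r_n = 49.36 kips; interior l_c = 1.062, r_n = 58.5 kips; R_n = 49.36 + 2·58.5 = 166.4 kips → 83.2 kips.
Block shear: A_gv = 3.281, A_nv = 2.109, A_nt = 0.2344 in²; R_n = min(0.6F_uA_nv, 0.6F_yA_gv) + U_bs·F_u·A_nt = 97.5 kips → 48.8 kips.
Bolt shear governs: 24.7 kips.

24.7 kips (bolt shear governs)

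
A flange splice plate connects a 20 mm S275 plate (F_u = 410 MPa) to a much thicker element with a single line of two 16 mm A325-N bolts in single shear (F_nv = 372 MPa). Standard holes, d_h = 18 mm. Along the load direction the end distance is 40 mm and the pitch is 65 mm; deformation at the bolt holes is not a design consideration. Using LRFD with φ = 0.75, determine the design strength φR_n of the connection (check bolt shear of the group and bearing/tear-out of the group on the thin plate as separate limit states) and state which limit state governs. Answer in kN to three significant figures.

Bolt shear: A_b = π·16²/4 = 201.1 mm²; R_n = 372 × 201.1 × 2 × 1 / 1000 = 149.6 kN → 0.75 × 149.6 = 112 kN.
Bearing (1.5 l_c t F_u ≤ 3.0 d t F_u): upper limit = 3.0·16·20·410 / 1000 = 393.6 kN.
  Edge l_c = 40 − 18/2 = 31 → r_n = 381.3 kN; interior l_c = 65 − 18 = 47 → r_n = 393.6 kN.
  R_n,bearing = 1·381.3 + 1·393.6 = 774.9 kN → 0.75 × 774.9 = 581 kN.
Bolt shear governs: 112 kN.

112 kN (bolt shear governs)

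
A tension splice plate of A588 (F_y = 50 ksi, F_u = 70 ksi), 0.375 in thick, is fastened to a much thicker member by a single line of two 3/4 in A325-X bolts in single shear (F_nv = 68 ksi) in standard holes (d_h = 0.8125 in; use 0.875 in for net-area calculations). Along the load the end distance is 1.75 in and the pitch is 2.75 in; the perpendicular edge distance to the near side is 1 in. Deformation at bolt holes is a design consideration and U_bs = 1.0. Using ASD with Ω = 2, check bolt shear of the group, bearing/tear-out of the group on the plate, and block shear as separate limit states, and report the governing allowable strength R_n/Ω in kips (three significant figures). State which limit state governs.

Bolt shear: A_b = π·0.75²/4 = 0.4418 in²; R_n = 68 × 0.4418 × 2 × 1 = 60.08 kips → 60.08 / 2 = 30 kips.
Bearing: edge l_c = 1.344, r_n = 42.33 kips; interior l_c = 1.938, r_n = 47.25 kips; R_n = 42.33 + 1·47.25 = 89.58 kips → 44.8 kips.
Block shear: A_gv = 1.688, A_nv = 1.195, A_nt = 0.2109 in²; R_n = min(0.6F_uA_nv, 0.6F_yA_gv) + U_bs·F_u·A_nt = 64.97 kips → 32.5 kips.
Bolt shear governs: 30 kips.

30 kips (bolt shear governs)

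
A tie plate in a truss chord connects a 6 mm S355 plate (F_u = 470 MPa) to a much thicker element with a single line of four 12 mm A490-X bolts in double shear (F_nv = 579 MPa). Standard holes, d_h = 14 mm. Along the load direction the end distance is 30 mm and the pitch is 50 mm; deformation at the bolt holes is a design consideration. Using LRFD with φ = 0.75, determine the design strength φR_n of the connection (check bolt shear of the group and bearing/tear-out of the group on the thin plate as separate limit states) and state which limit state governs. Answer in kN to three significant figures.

241 kN (bearing governs)

Bolt shear: A_b = π·12²/4 = 113.1 mm²; R_n = 579 × 113.1 × 4 × 2 / 1000 = 523.9 kN → 0.75 × 523.9 = 393 kN.
Bearing (1.2 l_c t F_u ≤ 2.4 d t F_u): upper limit = 2.4·12·6·470 / 1000 = 81.22 kN.
  Edge l_c = 30 − 14/2 = 23 → r_n = 77.83 kN; interior l_c = 50 − 14 = 36 → r_n = 81.22 kN.
  R_n,bearing = 1·77.83 + 3·81.22 = 321.5 kN → 0.75 × 321.5 = 241 kN.
Bearing governs: 241 kN.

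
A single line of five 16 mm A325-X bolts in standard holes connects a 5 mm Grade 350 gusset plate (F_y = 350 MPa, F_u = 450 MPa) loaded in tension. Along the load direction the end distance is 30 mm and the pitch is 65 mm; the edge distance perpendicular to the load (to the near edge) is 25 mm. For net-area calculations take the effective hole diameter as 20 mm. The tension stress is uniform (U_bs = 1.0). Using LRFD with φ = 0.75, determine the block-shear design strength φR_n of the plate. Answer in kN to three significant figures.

Shear plane L_v = 30 + 4·65 = 290 mm; A_gv = 290 × 5 = 1450 mm².
A_nv = (290 − 4.5·20) × 5 = 1000 mm².
A_nt = (25 − 0.5·20) × 5 = 75 mm².
0.6 F_u A_nv = 270 kN; 0.6 F_y A_gv = 304.5 kN → shear rupture governs the shear term.
R_n = 270 + 1.0 × 450 × 75 / 1000 = 303.8 kN.
Design strength φR_n = 0.75 × 303.8 = 228 kN.

228 kN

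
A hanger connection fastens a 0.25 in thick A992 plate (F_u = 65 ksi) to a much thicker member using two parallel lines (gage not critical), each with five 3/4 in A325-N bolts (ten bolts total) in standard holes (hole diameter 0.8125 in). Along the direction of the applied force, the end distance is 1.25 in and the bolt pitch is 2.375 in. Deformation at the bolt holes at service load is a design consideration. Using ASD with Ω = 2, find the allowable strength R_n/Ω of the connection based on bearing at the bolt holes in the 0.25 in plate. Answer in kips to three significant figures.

Per bolt r_n = 1.2 l_c t F_u ≤ 2.4 d t F_u; upper limit = 2.4 × 0.75 × 0.25 × 65 = 29.25 kips.
Edge bolt: l_c = 1.25 − 0.8125/2 = 0.8438 in → 1.2 × 0.8438 × 0.25 × 65 = 16.45 → r_n = 16.45 kips.
Interior bolts: l_c = 2.375 − 0.8125 = 1.562 in → 1.2 × 1.562 × 0.25 × 65 = 30.47 → r_n = 29.25 kips.
R_n = 2 × 16.45 + 8 × 29.25 = 266.9 kips.
Allowable strength R_n/Ω = 266.9 / 2 = 133 kips.

133 kips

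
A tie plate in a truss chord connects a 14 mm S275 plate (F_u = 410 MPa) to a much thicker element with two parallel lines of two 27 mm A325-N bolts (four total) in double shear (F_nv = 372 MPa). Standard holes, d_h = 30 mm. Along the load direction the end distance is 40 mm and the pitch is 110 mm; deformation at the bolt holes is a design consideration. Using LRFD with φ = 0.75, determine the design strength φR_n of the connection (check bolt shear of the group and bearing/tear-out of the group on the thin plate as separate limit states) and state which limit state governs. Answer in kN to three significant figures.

816 kN (bearing governs)

Bolt shear: A_b = π·27²/4 = 572.6 mm²; R_n = 372 × 572.6 × 4 × 2 / 1000 = 1704 kN → 0.75 × 1704 = 1280 kN.
Bearing (1.2 l_c t F_u ≤ 2.4 d t F_u): upper limit = 2.4·27·14·410 / 1000 = 372 kN.
  Edge l_c = 40 − 30/2 = 25 → r_n = 172.2 kN; interior l_c = 110 − 30 = 80 → r_n = 372 kN.
  R_n,bearing = 2·172.2 + 2·372 = 1088 kN → 0.75 × 1088 = 816 kN.
Bearing governs: 816 kN.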